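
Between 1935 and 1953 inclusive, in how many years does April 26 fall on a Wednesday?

3

Day of week of April 26 in each year:
1935: Fri, 1936: Sun, 1937: Mon, 1938: Tue, 1939: Wed ✓, 1940: Fri, 1941: Sat, 1942: Sun, 1943: Mon, 1944: Wed ✓, 1945: Thu, 1946: Fri, 1947: Sat, 1948: Mon, 1949: Tue, 1950: Wed ✓, 1951: Thu, 1952: Sat, 1953: Sun
Wednesdays: 1939, 1944, 1950.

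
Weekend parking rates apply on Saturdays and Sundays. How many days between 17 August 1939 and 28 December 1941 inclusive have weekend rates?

17 August 1939 is a Thursday.
The range spans 865 days (inclusive of both endpoints).
865 = 7 × 123 + 4, so there are 123 full weeks plus 4 extra days.
Each full week contributes 2 weekend days (Sat, Sun): 123 × 2 = 246.
The 4 extra days are Thu, Fri, Sat, Sun — 2 of them qualify.
Total: 246 + 2 = 248.

248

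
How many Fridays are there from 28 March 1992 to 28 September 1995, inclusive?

182 Fridays

28 March 1992 is a Saturday.
From 28 March 1992 to 28 September 1995 is 1280 days inclusive.
1280 = 7 × 182 + 6, so there are 182 full weeks plus 6 extra days.
Each full week contributes one Friday: 182 so far.
The 6 extra days are Saturday, Sunday, Monday, Tuesday, Wednesday, Thursday — none qualify.
Total: 182 + 0 = 182.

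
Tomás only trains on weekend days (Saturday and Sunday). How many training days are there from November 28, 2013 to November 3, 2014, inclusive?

November 28, 2013 is a Thursday.
That's 341 days from start to end, counting both.
341 = 7 × 48 + 5, so there are 48 full weeks plus 5 extra days.
Each full week contributes 2 weekend days (Sat, Sun): 48 × 2 = 96.
The 5 extra days are Thu, Fri, Sat, Sun, Mon — 2 of them qualify.
Total: 96 + 2 = 98.

98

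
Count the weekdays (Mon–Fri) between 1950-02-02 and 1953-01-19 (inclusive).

773

1950-02-02 is a Thursday.
That's 1083 days from start to end, counting both.
1083 = 7 × 154 + 5, so there are 154 full weeks plus 5 extra days.
Each full week contributes 5 weekdays (Mon–Fri): 154 × 5 = 770.
The 5 extra days are Thursday, Friday, Saturday, Sunday, Monday — 3 of them qualify.
Total: 770 + 3 = 773.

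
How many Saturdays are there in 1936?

52

January 1, 1936 is a Wednesday.
The range spans 366 days (inclusive of both endpoints).
366 = 7 × 52 + 2, so there are 52 full weeks plus 2 extra days.
Each full week contributes one Saturday: 52 so far.
The 2 extra days are Wednesday, Thursday — none qualify.
Total: 52 + 0 = 52.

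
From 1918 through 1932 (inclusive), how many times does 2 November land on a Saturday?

2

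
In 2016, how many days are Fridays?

2016-01-01 is a Friday.
That's 366 days from start to end, counting both.
366 = 7 × 52 + 2, so there are 52 full weeks plus 2 extra days.
Each full week contributes one Friday: 52 so far.
The 2 extra days are Fri, Sat — 1 of them qualifies.
Total: 52 + 1 = 53.

53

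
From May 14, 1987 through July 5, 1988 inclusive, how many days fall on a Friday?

60

May 14, 1987 is a Thursday.
That's 419 days from start to end, counting both.
419 = 7 × 59 + 6, so there are 59 full weeks plus 6 extra days.
Each full week contributes one Friday: 59 so far.
The 6 extra days are Thursday, Friday, Saturday, Sunday, Monday, Tuesday — 1 of them qualifies.
Total: 59 + 1 = 60.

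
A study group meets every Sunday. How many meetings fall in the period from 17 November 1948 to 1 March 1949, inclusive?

15 Sundays

17 November 1948 is a Wednesday.
That's 105 days from start to end, counting both.
105 = 7 × 15, so the span is exactly 15 full weeks.
Each full week contributes one Sunday: 15 so far.
Total: 15.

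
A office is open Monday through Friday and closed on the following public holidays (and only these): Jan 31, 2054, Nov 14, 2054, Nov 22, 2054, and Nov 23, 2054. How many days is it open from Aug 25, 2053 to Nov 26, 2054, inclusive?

328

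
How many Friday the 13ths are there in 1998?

3

The 13th falls on a Friday when the month's 13th has weekday Fri.
Jan 13 is Tue; Feb 13 is Fri ✓; Mar 13 is Fri ✓; Apr 13 is Mon; May 13 is Wed; Jun 13 is Sat; Jul 13 is Mon; Aug 13 is Thu; Sep 13 is Sun; Oct 13 is Tue; Nov 13 is Fri ✓; Dec 13 is Sun.
Friday the 13ths: Feb, Mar, Nov.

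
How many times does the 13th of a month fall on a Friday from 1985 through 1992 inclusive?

15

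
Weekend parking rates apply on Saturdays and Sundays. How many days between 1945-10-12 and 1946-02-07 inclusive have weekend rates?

34

1945-10-12 is a Friday.
From 1945-10-12 to 1946-02-07 is 119 days inclusive.
119 = 7 × 17, so the span is exactly 17 full weeks.
Each full week contributes 2 weekend days (Sat, Sun): 17 × 2 = 34.
Total: 34.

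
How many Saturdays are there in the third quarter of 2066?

Jul 1, 2066 is a Thursday.
The range spans 92 days (inclusive of both endpoints).
92 = 7 × 13 + 1, so there are 13 full weeks plus 1 extra day.
Each full week contributes one Saturday: 13 so far.
The 1 extra day is Thu — none qualify.
Total: 13 + 0 = 13.

13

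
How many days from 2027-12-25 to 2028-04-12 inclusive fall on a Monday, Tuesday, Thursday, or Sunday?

63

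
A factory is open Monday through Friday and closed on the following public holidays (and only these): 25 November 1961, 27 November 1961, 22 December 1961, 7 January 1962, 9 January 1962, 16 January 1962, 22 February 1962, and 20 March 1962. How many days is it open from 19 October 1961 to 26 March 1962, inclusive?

107

19 October 1961 is a Thursday.
From 19 October 1961 to 26 March 1962 is 159 days inclusive.
159 = 7 × 22 + 5, so there are 22 full weeks plus 5 extra days.
Each full week contributes 5 weekdays (Mon–Fri): 22 × 5 = 110.
The 5 extra days are Thu, Fri, Sat, Sun, Mon — 3 of them qualify.
Total: 110 + 3 = 113.
Holidays: 25 November 1961 (Sat); 27 November 1961 (Mon); 22 December 1961 (Fri); 7 January 1962 (Sun); 9 January 1962 (Tue); 16 January 1962 (Tue); 22 February 1962 (Thu); 20 March 1962 (Tue).
6 of the 8 holidays fall on weekdays; the rest are weekends and were already excluded.
Business days: 113 − 6 = 107.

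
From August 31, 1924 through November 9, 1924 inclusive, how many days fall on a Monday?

10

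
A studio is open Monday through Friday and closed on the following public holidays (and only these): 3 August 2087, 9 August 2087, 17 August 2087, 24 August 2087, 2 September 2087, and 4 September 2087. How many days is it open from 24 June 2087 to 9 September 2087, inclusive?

54

24 June 2087 is a Tuesday.
The range spans 78 days (inclusive of both endpoints).
78 = 7 × 11 + 1, so there are 11 full weeks plus 1 extra day.
Each full week contributes 5 weekdays (Mon–Fri): 11 × 5 = 55.
The 1 extra day is Tuesday — 1 of them qualifies.
Total: 55 + 1 = 56.
Holidays: 3 August 2087 (Sun); 9 August 2087 (Sat); 17 August 2087 (Sun); 24 August 2087 (Sun); 2 September 2087 (Tue); 4 September 2087 (Thu).
2 of the 6 holidays fall on weekdays; the rest are weekends and were already excluded.
Business days: 56 − 2 = 54.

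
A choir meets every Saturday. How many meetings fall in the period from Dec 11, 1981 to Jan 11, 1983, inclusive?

57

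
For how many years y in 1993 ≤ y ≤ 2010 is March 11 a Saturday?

Day of week of March 11 in each year:
1993: Thu, 1994: Fri, 1995: Sat ✓, 1996: Mon, 1997: Tue, 1998: Wed, 1999: Thu, 2000: Sat ✓, 2001: Sun, 2002: Mon, 2003: Tue, 2004: Thu, 2005: Fri, 2006: Sat ✓, 2007: Sun, 2008: Tue, 2009: Wed, 2010: Thu
Saturdays: 1995, 2000, 2006.

3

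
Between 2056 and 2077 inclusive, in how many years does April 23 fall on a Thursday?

Day of week of April 23 in each year:
2056: Sun, 2057: Mon, 2058: Tue, 2059: Wed, 2060: Fri, 2061: Sat, 2062: Sun, 2063: Mon, 2064: Wed, 2065: Thu ✓, 2066: Fri, 2067: Sat, 2068: Mon, 2069: Tue, 2070: Wed, 2071: Thu ✓, 2072: Sat, 2073: Sun, 2074: Mon, 2075: Tue, 2076: Thu ✓, 2077: Fri
Thursdays: 2065, 2071, 2076.

3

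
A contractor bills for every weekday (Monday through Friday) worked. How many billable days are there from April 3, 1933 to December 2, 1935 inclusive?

696 weekdays

April 3, 1933 is a Monday.
That's 974 days from start to end, counting both.
974 = 7 × 139 + 1, so there are 139 full weeks plus 1 extra day.
Each full week contributes 5 weekdays (Mon–Fri): 139 × 5 = 695.
The 1 extra day is Monday — 1 of them qualifies.
Total: 695 + 1 = 696.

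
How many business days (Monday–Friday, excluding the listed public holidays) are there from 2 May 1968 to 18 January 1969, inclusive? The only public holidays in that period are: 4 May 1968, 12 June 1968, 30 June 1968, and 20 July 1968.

186

2 May 1968 is a Thursday.
That's 262 days from start to end, counting both.
262 = 7 × 37 + 3, so there are 37 full weeks plus 3 extra days.
Each full week contributes 5 weekdays (Mon–Fri): 37 × 5 = 185.
The 3 extra days are Thursday, Friday, Saturday — 2 of them qualify.
Total: 185 + 2 = 187.
Holidays: 4 May 1968 (Sat); 12 June 1968 (Wed); 30 June 1968 (Sun); 20 July 1968 (Sat).
1 of the 4 holidays fall on weekdays; the rest are weekends and were already excluded.
Business days: 187 − 1 = 186.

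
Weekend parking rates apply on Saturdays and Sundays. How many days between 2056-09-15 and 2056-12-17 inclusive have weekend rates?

28

2056-09-15 is a Friday.
The range spans 94 days (inclusive of both endpoints).
94 = 7 × 13 + 3, so there are 13 full weeks plus 3 extra days.
Each full week contributes 2 weekend days (Sat, Sun): 13 × 2 = 26.
The 3 extra days are Fri, Sat, Sun — 2 of them qualify.
Total: 26 + 2 = 28.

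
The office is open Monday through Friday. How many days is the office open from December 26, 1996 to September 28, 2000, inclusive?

981

December 26, 1996 is a Thursday.
That's 1373 days from start to end, counting both.
1373 = 7 × 196 + 1, so there are 196 full weeks plus 1 extra day.
Each full week contributes 5 weekdays (Mon–Fri): 196 × 5 = 980.
The 1 extra day is Thu — 1 of them qualifies.
Total: 980 + 1 = 981.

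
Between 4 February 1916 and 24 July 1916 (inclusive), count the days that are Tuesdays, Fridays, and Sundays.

74

4 February 1916 is a Friday.
From 4 February 1916 to 24 July 1916 is 172 days inclusive.
172 = 7 × 24 + 4, so there are 24 full weeks plus 4 extra days.
Each full week contributes 3 days from the set (Tue, Fri, Sun): 24 × 3 = 72.
The 4 extra days are Fri, Sat, Sun, Mon — 2 of them qualify.
Total: 72 + 2 = 74.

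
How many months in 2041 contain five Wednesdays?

A month has five Wednesdays exactly when Wednesday falls within its first (length − 28) days.
Jan: 31 days, starts Tue → 5 of Tue, Wed, Thu ✓
Feb: 28 days, starts Fri → 5 of (none)
Mar: 31 days, starts Fri → 5 of Fri, Sat, Sun
Apr: 30 days, starts Mon → 5 of Mon, Tue
May: 31 days, starts Wed → 5 of Wed, Thu, Fri ✓
Jun: 30 days, starts Sat → 5 of Sat, Sun
Jul: 31 days, starts Mon → 5 of Mon, Tue, Wed ✓
Aug: 31 days, starts Thu → 5 of Thu, Fri, Sat
Sep: 30 days, starts Sun → 5 of Sun, Mon
Oct: 31 days, starts Tue → 5 of Tue, Wed, Thu ✓
Nov: 30 days, starts Fri → 5 of Fri, Sat
Dec: 31 days, starts Sun → 5 of Sun, Mon, Tue
Months with five Wednesdays: Jan, May, Jul, Oct.

4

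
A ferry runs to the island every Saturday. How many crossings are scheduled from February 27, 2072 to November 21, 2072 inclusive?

February 27, 2072 is a Saturday.
From February 27, 2072 to November 21, 2072 is 269 days inclusive.
269 = 7 × 38 + 3, so there are 38 full weeks plus 3 extra days.
Each full week contributes one Saturday: 38 so far.
The 3 extra days are Saturday, Sunday, Monday — 1 of them qualifies.
Total: 38 + 1 = 39.

39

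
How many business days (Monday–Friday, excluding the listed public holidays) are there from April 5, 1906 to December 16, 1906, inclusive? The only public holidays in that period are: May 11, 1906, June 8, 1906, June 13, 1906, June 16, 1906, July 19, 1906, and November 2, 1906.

April 5, 1906 is a Thursday.
From April 5, 1906 to December 16, 1906 is 256 days inclusive.
256 = 7 × 36 + 4, so there are 36 full weeks plus 4 extra days.
Each full week contributes 5 weekdays (Mon–Fri): 36 × 5 = 180.
The 4 extra days are Thursday, Friday, Saturday, Sunday — 2 of them qualify.
Total: 180 + 2 = 182.
Holidays: May 11, 1906 (Fri); June 8, 1906 (Fri); June 13, 1906 (Wed); June 16, 1906 (Sat); July 19, 1906 (Thu); November 2, 1906 (Fri).
5 of the 6 holidays fall on weekdays; the rest are weekends and were already excluded.
Business days: 182 − 5 = 177.

177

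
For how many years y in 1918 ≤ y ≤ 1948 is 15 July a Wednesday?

Day of week of July 15 in each year:
1918: Mon, 1919: Tue, 1920: Thu, 1921: Fri, 1922: Sat, 1923: Sun, 1924: Tue, 1925: Wed ✓, 1926: Thu, 1927: Fri, 1928: Sun, 1929: Mon, 1930: Tue, 1931: Wed ✓, 1932: Fri, 1933: Sat, 1934: Sun, 1935: Mon, 1936: Wed ✓, 1937: Thu, 1938: Fri, 1939: Sat, 1940: Mon, 1941: Tue, 1942: Wed ✓, 1943: Thu, 1944: Sat, 1945: Sun, 1946: Mon, 1947: Tue, 1948: Thu
Wednesdays: 1925, 1931, 1936, 1942.

4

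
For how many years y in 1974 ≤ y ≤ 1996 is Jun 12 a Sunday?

Day of week of June 12 in each year:
1974: Wed, 1975: Thu, 1976: Sat, 1977: Sun ✓, 1978: Mon, 1979: Tue, 1980: Thu, 1981: Fri, 1982: Sat, 1983: Sun ✓, 1984: Tue, 1985: Wed, 1986: Thu, 1987: Fri, 1988: Sun ✓, 1989: Mon, 1990: Tue, 1991: Wed, 1992: Fri, 1993: Sat, 1994: Sun ✓, 1995: Mon, 1996: Wed
Sundays: 1977, 1983, 1988, 1994.

4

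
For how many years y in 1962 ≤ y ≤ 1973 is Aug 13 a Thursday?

Day of week of August 13 in each year:
1962: Mon, 1963: Tue, 1964: Thu ✓, 1965: Fri, 1966: Sat, 1967: Sun, 1968: Tue, 1969: Wed, 1970: Thu ✓, 1971: Fri, 1972: Sun, 1973: Mon
Thursdays: 1964, 1970.

2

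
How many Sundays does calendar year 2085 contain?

January 1, 2085 is a Monday.
The range spans 365 days (inclusive of both endpoints).
365 = 7 × 52 + 1, so there are 52 full weeks plus 1 extra day.
Each full week contributes one Sunday: 52 so far.
The 1 extra day is Mon — none qualify.
Total: 52 + 0 = 52.

52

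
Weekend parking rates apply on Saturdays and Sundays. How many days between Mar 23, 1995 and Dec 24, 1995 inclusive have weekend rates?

80

Mar 23, 1995 is a Thursday.
That's 277 days from start to end, counting both.
277 = 7 × 39 + 4, so there are 39 full weeks plus 4 extra days.
Each full week contributes 2 weekend days (Sat, Sun): 39 × 2 = 78.
The 4 extra days are Thursday, Friday, Saturday, Sunday — 2 of them qualify.
Total: 78 + 2 = 80.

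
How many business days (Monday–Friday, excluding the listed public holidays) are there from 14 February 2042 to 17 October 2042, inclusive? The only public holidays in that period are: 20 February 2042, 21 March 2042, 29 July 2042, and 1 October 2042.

172

14 February 2042 is a Friday.
From 14 February 2042 to 17 October 2042 is 246 days inclusive.
246 = 7 × 35 + 1, so there are 35 full weeks plus 1 extra day.
Each full week contributes 5 weekdays (Mon–Fri): 35 × 5 = 175.
The 1 extra day is Friday — 1 of them qualifies.
Total: 175 + 1 = 176.
Holidays: 20 February 2042 (Thu); 21 March 2042 (Fri); 29 July 2042 (Tue); 1 October 2042 (Wed).
All 4 holidays fall on weekdays, so subtract 4.
Business days: 176 − 4 = 172.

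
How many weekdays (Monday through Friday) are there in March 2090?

23

Mar 1, 2090 is a Wednesday.
The range spans 31 days (inclusive of both endpoints).
31 = 7 × 4 + 3, so there are 4 full weeks plus 3 extra days.
Each full week contributes 5 weekdays (Mon–Fri): 4 × 5 = 20.
The 3 extra days are Wednesday, Thursday, Friday — 3 of them qualify.
Total: 20 + 3 = 23.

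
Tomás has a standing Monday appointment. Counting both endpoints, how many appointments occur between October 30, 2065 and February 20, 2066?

16

October 30, 2065 is a Friday.
From October 30, 2065 to February 20, 2066 is 114 days inclusive.
114 = 7 × 16 + 2, so there are 16 full weeks plus 2 extra days.
Each full week contributes one Monday: 16 so far.
The 2 extra days are Fri, Sat — none qualify.
Total: 16 + 0 = 16.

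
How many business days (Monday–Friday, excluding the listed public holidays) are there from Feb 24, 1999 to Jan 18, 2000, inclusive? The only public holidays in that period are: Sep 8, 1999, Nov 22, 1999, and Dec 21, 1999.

232

Feb 24, 1999 is a Wednesday.
That's 329 days from start to end, counting both.
329 = 7 × 47, so the span is exactly 47 full weeks.
Each full week contributes 5 weekdays (Mon–Fri): 47 × 5 = 235.
Total: 235.
Holidays: Sep 8, 1999 (Wed); Nov 22, 1999 (Mon); Dec 21, 1999 (Tue).
All 3 holidays fall on weekdays, so subtract 3.
Business days: 235 − 3 = 232.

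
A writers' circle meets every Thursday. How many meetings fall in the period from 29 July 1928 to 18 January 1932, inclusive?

181 Thursdays

29 July 1928 is a Sunday.
The range spans 1269 days (inclusive of both endpoints).
1269 = 7 × 181 + 2, so there are 181 full weeks plus 2 extra days.
Each full week contributes one Thursday: 181 so far.
The 2 extra days are Sunday, Monday — none qualify.
Total: 181 + 0 = 181.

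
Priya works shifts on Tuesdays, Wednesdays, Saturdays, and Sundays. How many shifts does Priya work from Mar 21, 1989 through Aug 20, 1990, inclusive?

296

Mar 21, 1989 is a Tuesday.
From Mar 21, 1989 to Aug 20, 1990 is 518 days inclusive.
518 = 7 × 74, so the span is exactly 74 full weeks.
Each full week contributes 4 days from the set (Tue, Wed, Sat, Sun): 74 × 4 = 296.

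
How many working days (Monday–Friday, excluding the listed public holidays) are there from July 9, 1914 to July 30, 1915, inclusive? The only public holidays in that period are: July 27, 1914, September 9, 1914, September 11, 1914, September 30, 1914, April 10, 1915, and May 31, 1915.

272

July 9, 1914 is a Thursday.
That's 387 days from start to end, counting both.
387 = 7 × 55 + 2, so there are 55 full weeks plus 2 extra days.
Each full week contributes 5 weekdays (Mon–Fri): 55 × 5 = 275.
The 2 extra days are Thursday, Friday — 2 of them qualify.
Total: 275 + 2 = 277.
Holidays: July 27, 1914 (Mon); September 9, 1914 (Wed); September 11, 1914 (Fri); September 30, 1914 (Wed); April 10, 1915 (Sat); May 31, 1915 (Mon).
5 of the 6 holidays fall on weekdays; the rest are weekends and were already excluded.
Business days: 277 − 5 = 272.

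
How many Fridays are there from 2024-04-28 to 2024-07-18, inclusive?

2024-04-28 is a Sunday.
From 2024-04-28 to 2024-07-18 is 82 days inclusive.
82 = 7 × 11 + 5, so there are 11 full weeks plus 5 extra days.
Each full week contributes one Friday: 11 so far.
The 5 extra days are Sun, Mon, Tue, Wed, Thu — none qualify.
Total: 11 + 0 = 11.

11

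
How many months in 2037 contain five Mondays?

A month has five Mondays exactly when Monday falls within its first (length − 28) days.
Jan: 31 days, starts Thu → 5 of Thu, Fri, Sat
Feb: 28 days, starts Sun → 5 of (none)
Mar: 31 days, starts Sun → 5 of Sun, Mon, Tue ✓
Apr: 30 days, starts Wed → 5 of Wed, Thu
May: 31 days, starts Fri → 5 of Fri, Sat, Sun
Jun: 30 days, starts Mon → 5 of Mon, Tue ✓
Jul: 31 days, starts Wed → 5 of Wed, Thu, Fri
Aug: 31 days, starts Sat → 5 of Sat, Sun, Mon ✓
Sep: 30 days, starts Tue → 5 of Tue, Wed
Oct: 31 days, starts Thu → 5 of Thu, Fri, Sat
Nov: 30 days, starts Sun → 5 of Sun, Mon ✓
Dec: 31 days, starts Tue → 5 of Tue, Wed, Thu
Months with five Mondays: Mar, Jun, Aug, Nov.

4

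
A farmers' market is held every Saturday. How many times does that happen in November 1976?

4

November 1, 1976 is a Monday.
That's 30 days from start to end, counting both.
30 = 7 × 4 + 2, so there are 4 full weeks plus 2 extra days.
Each full week contributes one Saturday: 4 so far.
The 2 extra days are Mon, Tue — none qualify.
Total: 4 + 0 = 4.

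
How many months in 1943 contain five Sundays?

A month has five Sundays exactly when Sunday falls within its first (length − 28) days.
Jan: 31 days, starts Fri → 5 of Fri, Sat, Sun ✓
Feb: 28 days, starts Mon → 5 of (none)
Mar: 31 days, starts Mon → 5 of Mon, Tue, Wed
Apr: 30 days, starts Thu → 5 of Thu, Fri
May: 31 days, starts Sat → 5 of Sat, Sun, Mon ✓
Jun: 30 days, starts Tue → 5 of Tue, Wed
Jul: 31 days, starts Thu → 5 of Thu, Fri, Sat
Aug: 31 days, starts Sun → 5 of Sun, Mon, Tue ✓
Sep: 30 days, starts Wed → 5 of Wed, Thu
Oct: 31 days, starts Fri → 5 of Fri, Sat, Sun ✓
Nov: 30 days, starts Mon → 5 of Mon, Tue
Dec: 31 days, starts Wed → 5 of Wed, Thu, Fri
Months with five Sundays: Jan, May, Aug, Oct.

4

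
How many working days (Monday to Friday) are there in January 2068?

22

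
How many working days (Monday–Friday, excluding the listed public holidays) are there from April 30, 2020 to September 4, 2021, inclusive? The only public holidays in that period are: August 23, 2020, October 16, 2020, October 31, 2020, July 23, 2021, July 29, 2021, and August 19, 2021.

April 30, 2020 is a Thursday.
The range spans 493 days (inclusive of both endpoints).
493 = 7 × 70 + 3, so there are 70 full weeks plus 3 extra days.
Each full week contributes 5 weekdays (Mon–Fri): 70 × 5 = 350.
The 3 extra days are Thu, Fri, Sat — 2 of them qualify.
Total: 350 + 2 = 352.
Holidays: August 23, 2020 (Sun); October 16, 2020 (Fri); October 31, 2020 (Sat); July 23, 2021 (Fri); July 29, 2021 (Thu); August 19, 2021 (Thu).
4 of the 6 holidays fall on weekdays; the rest are weekends and were already excluded.
Business days: 352 − 4 = 348.

348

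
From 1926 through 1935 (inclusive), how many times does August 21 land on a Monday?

1

Day of week of August 21 in each year:
1926: Sat, 1927: Sun, 1928: Tue, 1929: Wed, 1930: Thu, 1931: Fri, 1932: Sun, 1933: Mon ✓, 1934: Tue, 1935: Wed
Mondays: 1933.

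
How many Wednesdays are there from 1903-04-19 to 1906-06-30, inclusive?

167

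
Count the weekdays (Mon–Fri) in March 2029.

22 weekdays

Mar 1, 2029 is a Thursday.
That's 31 days from start to end, counting both.
31 = 7 × 4 + 3, so there are 4 full weeks plus 3 extra days.
Each full week contributes 5 weekdays (Mon–Fri): 4 × 5 = 20.
The 3 extra days are Thu, Fri, Sat — 2 of them qualify.
Total: 20 + 2 = 22.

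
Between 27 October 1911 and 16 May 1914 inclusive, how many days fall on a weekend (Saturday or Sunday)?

27 October 1911 is a Friday.
That's 933 days from start to end, counting both.
933 = 7 × 133 + 2, so there are 133 full weeks plus 2 extra days.
Each full week contributes 2 weekend days (Sat, Sun): 133 × 2 = 266.
The 2 extra days are Friday, Saturday — 1 of them qualifies.
Total: 266 + 1 = 267.

267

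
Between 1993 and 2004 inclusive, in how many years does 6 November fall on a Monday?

2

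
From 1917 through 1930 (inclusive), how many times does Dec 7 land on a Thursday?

Day of week of December 7 in each year:
1917: Fri, 1918: Sat, 1919: Sun, 1920: Tue, 1921: Wed, 1922: Thu ✓, 1923: Fri, 1924: Sun, 1925: Mon, 1926: Tue, 1927: Wed, 1928: Fri, 1929: Sat, 1930: Sun
Thursdays: 1922.

1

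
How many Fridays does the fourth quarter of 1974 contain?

Oct 1, 1974 is a Tuesday.
That's 92 days from start to end, counting both.
92 = 7 × 13 + 1, so there are 13 full weeks plus 1 extra day.
Each full week contributes one Friday: 13 so far.
The 1 extra day is Tuesday — none qualify.
Total: 13 + 0 = 13.

13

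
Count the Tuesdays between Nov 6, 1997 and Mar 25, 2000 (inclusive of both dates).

124 Tuesdays

Nov 6, 1997 is a Thursday.
The range spans 871 days (inclusive of both endpoints).
871 = 7 × 124 + 3, so there are 124 full weeks plus 3 extra days.
Each full week contributes one Tuesday: 124 so far.
The 3 extra days are Thursday, Friday, Saturday — none qualify.
Total: 124 + 0 = 124.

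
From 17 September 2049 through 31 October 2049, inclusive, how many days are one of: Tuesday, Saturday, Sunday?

20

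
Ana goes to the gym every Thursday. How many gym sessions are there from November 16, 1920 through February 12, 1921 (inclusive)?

November 16, 1920 is a Tuesday.
The range spans 89 days (inclusive of both endpoints).
89 = 7 × 12 + 5, so there are 12 full weeks plus 5 extra days.
Each full week contributes one Thursday: 12 so far.
The 5 extra days are Tuesday, Wednesday, Thursday, Friday, Saturday — 1 of them qualifies.
Total: 12 + 1 = 13.

13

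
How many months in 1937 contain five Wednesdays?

4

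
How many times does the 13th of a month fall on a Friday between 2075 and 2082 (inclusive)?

14

Friday-the-13ths by year:
2075: Sep, Dec
2076: Mar, Nov
2077: Aug
2078: May
2079: Jan, Oct
2080: Sep, Dec
2081: Jun
2082: Feb, Mar, Nov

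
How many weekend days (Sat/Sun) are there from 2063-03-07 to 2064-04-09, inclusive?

114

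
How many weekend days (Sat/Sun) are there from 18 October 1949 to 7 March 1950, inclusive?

40

18 October 1949 is a Tuesday.
That's 141 days from start to end, counting both.
141 = 7 × 20 + 1, so there are 20 full weeks plus 1 extra day.
Each full week contributes 2 weekend days (Sat, Sun): 20 × 2 = 40.
The 1 extra day is Tuesday — none qualify.
Total: 40 + 0 = 40.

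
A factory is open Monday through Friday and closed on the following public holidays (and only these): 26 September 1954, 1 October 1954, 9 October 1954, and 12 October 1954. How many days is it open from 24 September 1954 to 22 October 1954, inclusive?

24 September 1954 is a Friday.
That's 29 days from start to end, counting both.
29 = 7 × 4 + 1, so there are 4 full weeks plus 1 extra day.
Each full week contributes 5 weekdays (Mon–Fri): 4 × 5 = 20.
The 1 extra day is Friday — 1 of them qualifies.
Total: 20 + 1 = 21.
Holidays: 26 September 1954 (Sun); 1 October 1954 (Fri); 9 October 1954 (Sat); 12 October 1954 (Tue).
2 of the 4 holidays fall on weekdays; the rest are weekends and were already excluded.
Business days: 21 − 2 = 19.

19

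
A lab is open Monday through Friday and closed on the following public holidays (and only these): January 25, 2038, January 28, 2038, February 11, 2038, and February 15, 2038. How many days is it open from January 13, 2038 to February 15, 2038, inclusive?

20 working days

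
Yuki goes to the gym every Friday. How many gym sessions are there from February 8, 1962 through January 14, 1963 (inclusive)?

February 8, 1962 is a Thursday.
The range spans 341 days (inclusive of both endpoints).
341 = 7 × 48 + 5, so there are 48 full weeks plus 5 extra days.
Each full week contributes one Friday: 48 so far.
The 5 extra days are Thursday, Friday, Saturday, Sunday, Monday — 1 of them qualifies.
Total: 48 + 1 = 49.

49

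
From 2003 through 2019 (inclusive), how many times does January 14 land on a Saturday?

Day of week of January 14 in each year:
2003: Tue, 2004: Wed, 2005: Fri, 2006: Sat ✓, 2007: Sun, 2008: Mon, 2009: Wed, 2010: Thu, 2011: Fri, 2012: Sat ✓, 2013: Mon, 2014: Tue, 2015: Wed, 2016: Thu, 2017: Sat ✓, 2018: Sun, 2019: Mon
Saturdays: 2006, 2012, 2017.

3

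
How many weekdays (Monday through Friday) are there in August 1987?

Aug 1, 1987 is a Saturday.
The range spans 31 days (inclusive of both endpoints).
31 = 7 × 4 + 3, so there are 4 full weeks plus 3 extra days.
Each full week contributes 5 weekdays (Mon–Fri): 4 × 5 = 20.
The 3 extra days are Sat, Sun, Mon — 1 of them qualifies.
Total: 20 + 1 = 21.

21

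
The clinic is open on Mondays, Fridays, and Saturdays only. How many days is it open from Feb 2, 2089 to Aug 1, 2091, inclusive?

Feb 2, 2089 is a Wednesday.
The range spans 911 days (inclusive of both endpoints).
911 = 7 × 130 + 1, so there are 130 full weeks plus 1 extra day.
Each full week contributes 3 days from the set (Mon, Fri, Sat): 130 × 3 = 390.
The 1 extra day is Wednesday — none qualify.
Total: 390 + 0 = 390.

390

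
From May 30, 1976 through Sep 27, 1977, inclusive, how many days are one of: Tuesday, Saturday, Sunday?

May 30, 1976 is a Sunday.
The range spans 486 days (inclusive of both endpoints).
486 = 7 × 69 + 3, so there are 69 full weeks plus 3 extra days.
Each full week contributes 3 days from the set (Tue, Sat, Sun): 69 × 3 = 207.
The 3 extra days are Sun, Mon, Tue — 2 of them qualify.
Total: 207 + 2 = 209.

209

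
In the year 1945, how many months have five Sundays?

A month has five Sundays exactly when Sunday falls within its first (length − 28) days.
Jan: 31 days, starts Mon → 5 of Mon, Tue, Wed
Feb: 28 days, starts Thu → 5 of (none)
Mar: 31 days, starts Thu → 5 of Thu, Fri, Sat
Apr: 30 days, starts Sun → 5 of Sun, Mon ✓
May: 31 days, starts Tue → 5 of Tue, Wed, Thu
Jun: 30 days, starts Fri → 5 of Fri, Sat
Jul: 31 days, starts Sun → 5 of Sun, Mon, Tue ✓
Aug: 31 days, starts Wed → 5 of Wed, Thu, Fri
Sep: 30 days, starts Sat → 5 of Sat, Sun ✓
Oct: 31 days, starts Mon → 5 of Mon, Tue, Wed
Nov: 30 days, starts Thu → 5 of Thu, Fri
Dec: 31 days, starts Sat → 5 of Sat, Sun, Mon ✓
Months with five Sundays: Apr, Jul, Sep, Dec.

4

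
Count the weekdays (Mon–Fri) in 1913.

Jan 1, 1913 is a Wednesday.
From Jan 1, 1913 to Dec 31, 1913 is 365 days inclusive.
365 = 7 × 52 + 1, so there are 52 full weeks plus 1 extra day.
Each full week contributes 5 weekdays (Mon–Fri): 52 × 5 = 260.
The 1 extra day is Wed — 1 of them qualifies.
Total: 260 + 1 = 261.

261 weekdays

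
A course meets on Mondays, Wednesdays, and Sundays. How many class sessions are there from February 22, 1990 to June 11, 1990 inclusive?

February 22, 1990 is a Thursday.
The range spans 110 days (inclusive of both endpoints).
110 = 7 × 15 + 5, so there are 15 full weeks plus 5 extra days.
Each full week contributes 3 days from the set (Mon, Wed, Sun): 15 × 3 = 45.
The 5 extra days are Thursday, Friday, Saturday, Sunday, Monday — 2 of them qualify.
Total: 45 + 2 = 47.

47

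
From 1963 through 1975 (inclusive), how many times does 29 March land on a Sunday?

Day of week of March 29 in each year:
1963: Fri, 1964: Sun ✓, 1965: Mon, 1966: Tue, 1967: Wed, 1968: Fri, 1969: Sat, 1970: Sun ✓, 1971: Mon, 1972: Wed, 1973: Thu, 1974: Fri, 1975: Sat
Sundays: 1964, 1970.

2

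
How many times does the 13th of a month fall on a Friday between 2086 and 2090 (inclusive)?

8

Friday-the-13ths by year:
2086: Sep, Dec
2087: Jun
2088: Feb, Aug
2089: May
2090: Jan, Oct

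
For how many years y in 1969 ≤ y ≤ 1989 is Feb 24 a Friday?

Day of week of February 24 in each year:
1969: Mon, 1970: Tue, 1971: Wed, 1972: Thu, 1973: Sat, 1974: Sun, 1975: Mon, 1976: Tue, 1977: Thu, 1978: Fri ✓, 1979: Sat, 1980: Sun, 1981: Tue, 1982: Wed, 1983: Thu, 1984: Fri ✓, 1985: Sun, 1986: Mon, 1987: Tue, 1988: Wed, 1989: Fri ✓
Fridays: 1978, 1984, 1989.

3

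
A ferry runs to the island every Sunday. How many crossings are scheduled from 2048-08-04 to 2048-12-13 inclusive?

2048-08-04 is a Tuesday.
From 2048-08-04 to 2048-12-13 is 132 days inclusive.
132 = 7 × 18 + 6, so there are 18 full weeks plus 6 extra days.
Each full week contributes one Sunday: 18 so far.
The 6 extra days are Tuesday, Wednesday, Thursday, Friday, Saturday, Sunday — 1 of them qualifies.
Total: 18 + 1 = 19.

19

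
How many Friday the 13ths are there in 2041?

The 13th falls on a Friday when the month's 13th has weekday Fri.
Jan 13 is Sun; Feb 13 is Wed; Mar 13 is Wed; Apr 13 is Sat; May 13 is Mon; Jun 13 is Thu; Jul 13 is Sat; Aug 13 is Tue; Sep 13 is Fri ✓; Oct 13 is Sun; Nov 13 is Wed; Dec 13 is Fri ✓.
Friday the 13ths: Sep, Dec.

2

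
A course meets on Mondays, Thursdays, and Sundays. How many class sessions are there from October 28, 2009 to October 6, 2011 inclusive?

304

October 28, 2009 is a Wednesday.
The range spans 709 days (inclusive of both endpoints).
709 = 7 × 101 + 2, so there are 101 full weeks plus 2 extra days.
Each full week contributes 3 days from the set (Mon, Thu, Sun): 101 × 3 = 303.
The 2 extra days are Wednesday, Thursday — 1 of them qualifies.
Total: 303 + 1 = 304.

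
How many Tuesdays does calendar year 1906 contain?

52

1906-01-01 is a Monday.
The range spans 365 days (inclusive of both endpoints).
365 = 7 × 52 + 1, so there are 52 full weeks plus 1 extra day.
Each full week contributes one Tuesday: 52 so far.
The 1 extra day is Monday — none qualify.
Total: 52 + 0 = 52.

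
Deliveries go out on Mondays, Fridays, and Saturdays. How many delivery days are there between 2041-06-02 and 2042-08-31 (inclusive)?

2041-06-02 is a Sunday.
That's 456 days from start to end, counting both.
456 = 7 × 65 + 1, so there are 65 full weeks plus 1 extra day.
Each full week contributes 3 days from the set (Mon, Fri, Sat): 65 × 3 = 195.
The 1 extra day is Sun — none qualify.
Total: 195 + 0 = 195.

195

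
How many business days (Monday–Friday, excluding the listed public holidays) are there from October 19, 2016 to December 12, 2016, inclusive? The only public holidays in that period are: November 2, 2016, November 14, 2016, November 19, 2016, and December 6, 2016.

October 19, 2016 is a Wednesday.
That's 55 days from start to end, counting both.
55 = 7 × 7 + 6, so there are 7 full weeks plus 6 extra days.
Each full week contributes 5 weekdays (Mon–Fri): 7 × 5 = 35.
The 6 extra days are Wed, Thu, Fri, Sat, Sun, Mon — 4 of them qualify.
Total: 35 + 4 = 39.
Holidays: November 2, 2016 (Wed); November 14, 2016 (Mon); November 19, 2016 (Sat); December 6, 2016 (Tue).
3 of the 4 holidays fall on weekdays; the rest are weekends and were already excluded.
Business days: 39 − 3 = 36.

36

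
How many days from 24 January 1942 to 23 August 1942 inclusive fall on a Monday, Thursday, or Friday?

90

24 January 1942 is a Saturday.
From 24 January 1942 to 23 August 1942 is 212 days inclusive.
212 = 7 × 30 + 2, so there are 30 full weeks plus 2 extra days.
Each full week contributes 3 days from the set (Mon, Thu, Fri): 30 × 3 = 90.
The 2 extra days are Sat, Sun — none qualify.
Total: 90 + 0 = 90.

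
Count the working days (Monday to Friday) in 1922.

Jan 1, 1922 is a Sunday.
From Jan 1, 1922 to Dec 31, 1922 is 365 days inclusive.
365 = 7 × 52 + 1, so there are 52 full weeks plus 1 extra day.
Each full week contributes 5 weekdays (Mon–Fri): 52 × 5 = 260.
The 1 extra day is Sun — none qualify.
Total: 260 + 0 = 260.

260 weekdays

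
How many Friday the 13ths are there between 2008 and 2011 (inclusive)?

6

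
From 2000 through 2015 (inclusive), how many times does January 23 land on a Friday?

Day of week of January 23 in each year:
2000: Sun, 2001: Tue, 2002: Wed, 2003: Thu, 2004: Fri ✓, 2005: Sun, 2006: Mon, 2007: Tue, 2008: Wed, 2009: Fri ✓, 2010: Sat, 2011: Sun, 2012: Mon, 2013: Wed, 2014: Thu, 2015: Fri ✓
Fridays: 2004, 2009, 2015.

3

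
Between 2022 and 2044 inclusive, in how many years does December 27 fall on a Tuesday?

4

Day of week of December 27 in each year:
2022: Tue ✓, 2023: Wed, 2024: Fri, 2025: Sat, 2026: Sun, 2027: Mon, 2028: Wed, 2029: Thu, 2030: Fri, 2031: Sat, 2032: Mon, 2033: Tue ✓, 2034: Wed, 2035: Thu, 2036: Sat, 2037: Sun, 2038: Mon, 2039: Tue ✓, 2040: Thu, 2041: Fri, 2042: Sat, 2043: Sun, 2044: Tue ✓
Tuesdays: 2022, 2033, 2039, 2044.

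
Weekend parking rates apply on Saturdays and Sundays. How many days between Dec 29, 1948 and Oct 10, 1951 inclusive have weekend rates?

290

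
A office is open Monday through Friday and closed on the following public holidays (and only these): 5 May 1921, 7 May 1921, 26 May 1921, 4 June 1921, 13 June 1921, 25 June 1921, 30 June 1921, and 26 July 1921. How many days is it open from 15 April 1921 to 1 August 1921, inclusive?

15 April 1921 is a Friday.
That's 109 days from start to end, counting both.
109 = 7 × 15 + 4, so there are 15 full weeks plus 4 extra days.
Each full week contributes 5 weekdays (Mon–Fri): 15 × 5 = 75.
The 4 extra days are Friday, Saturday, Sunday, Monday — 2 of them qualify.
Total: 75 + 2 = 77.
Holidays: 5 May 1921 (Thu); 7 May 1921 (Sat); 26 May 1921 (Thu); 4 June 1921 (Sat); 13 June 1921 (Mon); 25 June 1921 (Sat); 30 June 1921 (Thu); 26 July 1921 (Tue).
5 of the 8 holidays fall on weekdays; the rest are weekends and were already excluded.
Business days: 77 − 5 = 72.

72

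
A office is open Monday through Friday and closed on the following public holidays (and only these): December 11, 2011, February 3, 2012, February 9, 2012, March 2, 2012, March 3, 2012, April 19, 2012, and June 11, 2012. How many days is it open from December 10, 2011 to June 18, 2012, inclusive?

131 business days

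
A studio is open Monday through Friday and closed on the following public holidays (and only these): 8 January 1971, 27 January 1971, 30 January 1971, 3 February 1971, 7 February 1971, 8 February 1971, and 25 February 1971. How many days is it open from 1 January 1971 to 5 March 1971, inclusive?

41

1 January 1971 is a Friday.
The range spans 64 days (inclusive of both endpoints).
64 = 7 × 9 + 1, so there are 9 full weeks plus 1 extra day.
Each full week contributes 5 weekdays (Mon–Fri): 9 × 5 = 45.
The 1 extra day is Fri — 1 of them qualifies.
Total: 45 + 1 = 46.
Holidays: 8 January 1971 (Fri); 27 January 1971 (Wed); 30 January 1971 (Sat); 3 February 1971 (Wed); 7 February 1971 (Sun); 8 February 1971 (Mon); 25 February 1971 (Thu).
5 of the 7 holidays fall on weekdays; the rest are weekends and were already excluded.
Business days: 46 − 5 = 41.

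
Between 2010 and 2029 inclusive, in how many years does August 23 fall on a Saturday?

2

Day of week of August 23 in each year:
2010: Mon, 2011: Tue, 2012: Thu, 2013: Fri, 2014: Sat ✓, 2015: Sun, 2016: Tue, 2017: Wed, 2018: Thu, 2019: Fri, 2020: Sun, 2021: Mon, 2022: Tue, 2023: Wed, 2024: Fri, 2025: Sat ✓, 2026: Sun, 2027: Mon, 2028: Wed, 2029: Thu
Saturdays: 2014, 2025.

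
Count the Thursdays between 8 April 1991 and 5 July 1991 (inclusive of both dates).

13

8 April 1991 is a Monday.
The range spans 89 days (inclusive of both endpoints).
89 = 7 × 12 + 5, so there are 12 full weeks plus 5 extra days.
Each full week contributes one Thursday: 12 so far.
The 5 extra days are Mon, Tue, Wed, Thu, Fri — 1 of them qualifies.
Total: 12 + 1 = 13.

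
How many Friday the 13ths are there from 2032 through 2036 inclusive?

8

Friday-the-13ths by year:
2032: Feb, Aug
2033: May
2034: Jan, Oct
2035: Apr, Jul
2036: Jun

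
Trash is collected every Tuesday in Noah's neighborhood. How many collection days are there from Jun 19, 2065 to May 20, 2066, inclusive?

48 Tuesdays

Jun 19, 2065 is a Friday.
That's 336 days from start to end, counting both.
336 = 7 × 48, so the span is exactly 48 full weeks.
Each full week contributes one Tuesday: 48 so far.
Total: 48.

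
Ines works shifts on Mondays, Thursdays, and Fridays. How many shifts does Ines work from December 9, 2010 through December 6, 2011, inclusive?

156

December 9, 2010 is a Thursday.
From December 9, 2010 to December 6, 2011 is 363 days inclusive.
363 = 7 × 51 + 6, so there are 51 full weeks plus 6 extra days.
Each full week contributes 3 days from the set (Mon, Thu, Fri): 51 × 3 = 153.
The 6 extra days are Thursday, Friday, Saturday, Sunday, Monday, Tuesday — 3 of them qualify.
Total: 153 + 3 = 156.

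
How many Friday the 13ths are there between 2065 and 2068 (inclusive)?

Friday-the-13ths by year:
2065: Feb, Mar, Nov
2066: Aug
2067: May
2068: Jan, Apr, Jul

8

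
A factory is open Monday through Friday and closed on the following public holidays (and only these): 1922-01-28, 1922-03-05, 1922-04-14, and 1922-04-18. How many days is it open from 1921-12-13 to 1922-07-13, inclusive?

1921-12-13 is a Tuesday.
That's 213 days from start to end, counting both.
213 = 7 × 30 + 3, so there are 30 full weeks plus 3 extra days.
Each full week contributes 5 weekdays (Mon–Fri): 30 × 5 = 150.
The 3 extra days are Tuesday, Wednesday, Thursday — 3 of them qualify.
Total: 150 + 3 = 153.
Holidays: 1922-01-28 (Sat); 1922-03-05 (Sun); 1922-04-14 (Fri); 1922-04-18 (Tue).
2 of the 4 holidays fall on weekdays; the rest are weekends and were already excluded.
Business days: 153 − 2 = 151.

151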